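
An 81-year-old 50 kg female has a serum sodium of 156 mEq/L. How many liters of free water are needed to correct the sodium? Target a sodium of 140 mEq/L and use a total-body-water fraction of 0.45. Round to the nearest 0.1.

2.6 L

TBW = 0.45 · 50 = 22.5 L
Free water deficit = TBW · (Na/140 − 1)
= 22.5 · (156/140 − 1)
= 22.5 · 0.1143
= 2.57 L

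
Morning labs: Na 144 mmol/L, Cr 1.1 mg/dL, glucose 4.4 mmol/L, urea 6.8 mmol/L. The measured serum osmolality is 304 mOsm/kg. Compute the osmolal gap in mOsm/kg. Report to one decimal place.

Calculated osmolality = 2·Na + glucose + urea
= 2·144 + 4.4 + 6.8
= 288 + 4.40 + 6.80
= 299.2 mOsm/kg ≈ 299.2 mOsm/kg
Osmolar gap = measured − calculated = 304 − 299.2 = 4.8 mOsm/kg

4.8 mOsm/kg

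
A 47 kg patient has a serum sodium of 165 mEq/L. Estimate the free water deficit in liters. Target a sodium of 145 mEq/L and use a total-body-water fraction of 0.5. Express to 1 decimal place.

TBW = 0.5 · 47 = 23.5 L
Free water deficit = TBW · (Na/145 − 1)
= 23.5 · (165/145 − 1)
= 23.5 · 0.1379
= 3.24 L

3.2 L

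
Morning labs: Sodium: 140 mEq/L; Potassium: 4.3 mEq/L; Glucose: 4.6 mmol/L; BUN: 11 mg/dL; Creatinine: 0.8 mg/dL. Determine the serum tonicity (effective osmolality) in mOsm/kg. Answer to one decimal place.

284.6 mOsm/kg

Effective osmolality excludes urea (freely permeant across cell membranes):
2·Na + glucose
= 2·140 + 4.6
= 280 + 4.6
= 284.6 mOsm/kg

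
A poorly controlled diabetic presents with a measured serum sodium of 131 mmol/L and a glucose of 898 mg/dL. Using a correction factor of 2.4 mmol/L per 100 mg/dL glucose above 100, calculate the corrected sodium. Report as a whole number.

Corrected Na = measured Na + 2.4 · (glucose − 100)/100
= 131 + 2.4 · (898 − 100)/100
= 131 + 19.2
= 150.2 mmol/L

150 mmol/L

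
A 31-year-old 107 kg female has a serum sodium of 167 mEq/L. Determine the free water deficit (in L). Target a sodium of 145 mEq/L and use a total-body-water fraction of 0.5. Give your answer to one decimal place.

TBW = 0.5 · 107 = 53.5 L
Free water deficit = TBW · (Na/145 − 1)
= 53.5 · (167/145 − 1)
= 53.5 · 0.1517
= 8.12 L

8.1 L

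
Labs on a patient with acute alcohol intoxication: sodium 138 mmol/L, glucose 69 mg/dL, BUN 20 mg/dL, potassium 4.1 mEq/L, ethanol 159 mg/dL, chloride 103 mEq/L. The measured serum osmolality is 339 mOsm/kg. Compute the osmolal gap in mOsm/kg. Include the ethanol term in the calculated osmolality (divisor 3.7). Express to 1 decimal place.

Calculated osmolality = 2·Na + glucose/18 + BUN/2.8 + ethanol/3.7
= 2·138 + 69/18 + 20/2.8 + 159/3.7
= 276 + 3.83 + 7.14 + 42.97
= 329.94 mOsm/kg ≈ 329.9 mOsm/kg
Osmolar gap = measured − calculated = 339 − 329.9 = 9.1 mOsm/kg

9.1 mOsm/kg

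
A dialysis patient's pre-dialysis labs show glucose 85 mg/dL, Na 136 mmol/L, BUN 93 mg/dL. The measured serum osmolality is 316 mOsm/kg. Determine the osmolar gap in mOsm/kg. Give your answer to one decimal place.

Calculated osmolality = 2·Na + glucose/18 + BUN/2.8
= 2·136 + 85/18 + 93/2.8
= 272 + 4.72 + 33.21
= 309.93 mOsm/kg ≈ 309.9 mOsm/kg
Osmolar gap = measured − calculated = 316 − 309.9 = 6.1 mOsm/kg

6.1 mOsm/kg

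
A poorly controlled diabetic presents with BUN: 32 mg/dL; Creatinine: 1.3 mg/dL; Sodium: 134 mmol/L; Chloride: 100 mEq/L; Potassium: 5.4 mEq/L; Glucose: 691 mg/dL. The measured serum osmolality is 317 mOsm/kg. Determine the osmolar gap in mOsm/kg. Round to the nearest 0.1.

Calculated osmolality = 2·Na + glucose/18 + BUN/2.8
= 2·134 + 691/18 + 32/2.8
= 268 + 38.39 + 11.43
= 317.82 mOsm/kg ≈ 317.8 mOsm/kg
Osmolar gap = measured − calculated = 317 − 317.8 = -0.8 mOsm/kg

-0.8 mOsm/kg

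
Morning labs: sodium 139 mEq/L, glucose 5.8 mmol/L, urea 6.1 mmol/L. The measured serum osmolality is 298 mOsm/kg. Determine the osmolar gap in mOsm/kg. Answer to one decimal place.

Calculated osmolality = 2·Na + glucose + urea
= 2·139 + 5.8 + 6.1
= 278 + 5.80 + 6.10
= 289.9 mOsm/kg ≈ 289.9 mOsm/kg
Osmolar gap = measured − calculated = 298 − 289.9 = 8.1 mOsm/kg

8.1 mOsm/kg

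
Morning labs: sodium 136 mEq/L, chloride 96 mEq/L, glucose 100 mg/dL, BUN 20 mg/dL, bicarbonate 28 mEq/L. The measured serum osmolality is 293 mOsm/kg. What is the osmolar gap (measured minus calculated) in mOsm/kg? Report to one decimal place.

Calculated osmolality = 2·Na + glucose/18 + BUN/2.8
= 2·136 + 100/18 + 20/2.8
= 272 + 5.56 + 7.14
= 284.7 mOsm/kg ≈ 284.7 mOsm/kg
Osmolar gap = measured − calculated = 293 − 284.7 = 8.3 mOsm/kg

8.3 mOsm/kg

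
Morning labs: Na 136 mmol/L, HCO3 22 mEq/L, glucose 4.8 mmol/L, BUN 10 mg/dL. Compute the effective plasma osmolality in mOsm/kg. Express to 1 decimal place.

276.8 mOsm/kg

Effective osmolality excludes urea (freely permeant across cell membranes):
2·Na + glucose
= 2·136 + 4.8
= 272 + 4.8
= 276.8 mOsm/kg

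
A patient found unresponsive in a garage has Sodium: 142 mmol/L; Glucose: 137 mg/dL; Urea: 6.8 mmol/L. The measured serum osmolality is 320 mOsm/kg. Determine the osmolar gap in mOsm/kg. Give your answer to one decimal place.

21.6 mOsm/kg

Calculated osmolality = 2·Na + glucose/18 + urea
= 2·142 + 137/18 + 6.8
= 284 + 7.61 + 6.80
= 298.41 mOsm/kg ≈ 298.4 mOsm/kg
Osmolar gap = measured − calculated = 320 − 298.4 = 21.6 mOsm/kg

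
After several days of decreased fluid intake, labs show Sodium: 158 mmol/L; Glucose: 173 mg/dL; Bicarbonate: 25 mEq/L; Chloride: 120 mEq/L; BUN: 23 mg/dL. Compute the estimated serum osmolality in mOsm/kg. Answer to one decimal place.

333.8 mOsm/kg

Calculated osmolality = 2·Na + glucose/18 + BUN/2.8
= 2·158 + 173/18 + 23/2.8
= 316 + 9.61 + 8.21
= 333.82 mOsm/kg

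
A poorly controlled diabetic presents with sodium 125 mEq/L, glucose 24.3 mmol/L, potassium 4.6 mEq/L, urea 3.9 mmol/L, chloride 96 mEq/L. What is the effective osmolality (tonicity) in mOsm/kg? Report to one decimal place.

Effective osmolality excludes urea (freely permeant across cell membranes):
2·Na + glucose
= 2·125 + 24.3
= 250 + 24.3
= 274.3 mOsm/kg

274.3 mOsm/kg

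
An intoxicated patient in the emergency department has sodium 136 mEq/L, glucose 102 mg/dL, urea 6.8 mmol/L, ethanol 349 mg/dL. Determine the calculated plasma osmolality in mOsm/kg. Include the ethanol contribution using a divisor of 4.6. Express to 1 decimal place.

360.3 mOsm/kg

Calculated osmolality = 2·Na + glucose/18 + urea + ethanol/4.6
= 2·136 + 102/18 + 6.8 + 349/4.6
= 272 + 5.67 + 6.80 + 75.87
= 360.34 mOsm/kg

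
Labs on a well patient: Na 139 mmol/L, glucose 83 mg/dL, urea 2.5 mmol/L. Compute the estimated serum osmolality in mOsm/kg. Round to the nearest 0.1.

285.1 mOsm/kg

Calculated osmolality = 2·Na + glucose/18 + urea
= 2·139 + 83/18 + 2.5
= 278 + 4.61 + 2.50
= 285.11 mOsm/kg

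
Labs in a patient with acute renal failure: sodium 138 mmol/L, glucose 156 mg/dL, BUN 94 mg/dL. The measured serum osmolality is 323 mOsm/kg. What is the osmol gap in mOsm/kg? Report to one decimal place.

Calculated osmolality = 2·Na + glucose/18 + BUN/2.8
= 2·138 + 156/18 + 94/2.8
= 276 + 8.67 + 33.57
= 318.24 mOsm/kg ≈ 318.2 mOsm/kg
Osmolar gap = measured − calculated = 323 − 318.2 = 4.8 mOsm/kg

4.8 mOsm/kg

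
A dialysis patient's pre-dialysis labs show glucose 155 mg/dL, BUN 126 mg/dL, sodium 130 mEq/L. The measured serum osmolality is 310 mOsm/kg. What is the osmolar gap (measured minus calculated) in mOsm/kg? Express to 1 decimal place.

Calculated osmolality = 2·Na + glucose/18 + BUN/2.8
= 2·130 + 155/18 + 126/2.8
= 260 + 8.61 + 45
= 313.61 mOsm/kg ≈ 313.6 mOsm/kg
Osmolar gap = measured − calculated = 310 − 313.6 = -3.6 mOsm/kg

-3.6 mOsm/kg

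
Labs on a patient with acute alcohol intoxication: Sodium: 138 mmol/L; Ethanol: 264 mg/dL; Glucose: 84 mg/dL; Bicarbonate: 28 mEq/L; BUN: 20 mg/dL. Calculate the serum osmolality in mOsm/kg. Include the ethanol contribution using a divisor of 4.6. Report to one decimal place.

345.2 mOsm/kg

Calculated osmolality = 2·Na + glucose/18 + BUN/2.8 + ethanol/4.6
= 2·138 + 84/18 + 20/2.8 + 264/4.6
= 276 + 4.67 + 7.14 + 57.39
= 345.2 mOsm/kg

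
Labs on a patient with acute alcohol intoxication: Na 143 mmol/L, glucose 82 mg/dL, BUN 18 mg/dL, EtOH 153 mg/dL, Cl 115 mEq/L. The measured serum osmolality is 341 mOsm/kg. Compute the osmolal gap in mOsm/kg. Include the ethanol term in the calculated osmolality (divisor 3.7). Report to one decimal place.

Calculated osmolality = 2·Na + glucose/18 + BUN/2.8 + ethanol/3.7
= 2·143 + 82/18 + 18/2.8 + 153/3.7
= 286 + 4.56 + 6.43 + 41.35
= 338.34 mOsm/kg ≈ 338.3 mOsm/kg
Osmolar gap = measured − calculated = 341 − 338.3 = 2.7 mOsm/kg

2.7 mOsm/kg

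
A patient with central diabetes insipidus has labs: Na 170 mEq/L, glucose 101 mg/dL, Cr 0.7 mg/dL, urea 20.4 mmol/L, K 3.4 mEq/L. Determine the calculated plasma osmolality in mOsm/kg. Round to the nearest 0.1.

366.0 mOsm/kg

Calculated osmolality = 2·Na + glucose/18 + urea
= 2·170 + 101/18 + 20.4
= 340 + 5.61 + 20.40
= 366.01 mOsm/kg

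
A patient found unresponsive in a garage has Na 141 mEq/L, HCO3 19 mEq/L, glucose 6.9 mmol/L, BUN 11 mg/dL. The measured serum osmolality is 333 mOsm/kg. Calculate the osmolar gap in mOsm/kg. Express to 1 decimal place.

40.2 mOsm/kg

Calculated osmolality = 2·Na + glucose + BUN/2.8
= 2·141 + 6.9 + 11/2.8
= 282 + 6.90 + 3.93
= 292.83 mOsm/kg ≈ 292.8 mOsm/kg
Osmolar gap = measured − calculated = 333 − 292.8 = 40.2 mOsm/kg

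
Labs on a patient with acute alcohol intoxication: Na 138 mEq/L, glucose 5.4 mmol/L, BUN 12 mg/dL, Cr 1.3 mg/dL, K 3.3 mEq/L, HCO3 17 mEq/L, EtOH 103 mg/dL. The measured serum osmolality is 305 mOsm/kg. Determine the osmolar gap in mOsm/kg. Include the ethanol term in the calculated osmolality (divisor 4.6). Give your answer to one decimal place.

-3.1 mOsm/kg

Calculated osmolality = 2·Na + glucose + BUN/2.8 + ethanol/4.6
= 2·138 + 5.4 + 12/2.8 + 103/4.6
= 276 + 5.40 + 4.29 + 22.39
= 308.08 mOsm/kg ≈ 308.1 mOsm/kg
Osmolar gap = measured − calculated = 305 − 308.1 = -3.1 mOsm/kg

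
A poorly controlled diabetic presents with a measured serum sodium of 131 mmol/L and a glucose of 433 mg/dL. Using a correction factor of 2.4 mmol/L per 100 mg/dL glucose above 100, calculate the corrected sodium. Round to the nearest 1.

139 mmol/L

Corrected Na = measured Na + 2.4 · (glucose − 100)/100
= 131 + 2.4 · (433 − 100)/100
= 131 + 8
= 139 mmol/L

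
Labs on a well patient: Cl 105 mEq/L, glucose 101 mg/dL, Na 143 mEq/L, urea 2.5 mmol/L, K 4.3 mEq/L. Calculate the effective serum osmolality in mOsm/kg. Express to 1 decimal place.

291.6 mOsm/kg

Effective osmolality excludes urea (freely permeant across cell membranes):
2·Na + glucose/18
= 2·143 + 101/18
= 286 + 5.61
= 291.61 mOsm/kg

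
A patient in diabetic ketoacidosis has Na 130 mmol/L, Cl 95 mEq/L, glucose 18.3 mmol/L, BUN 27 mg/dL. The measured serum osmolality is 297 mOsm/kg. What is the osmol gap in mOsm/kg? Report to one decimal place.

Calculated osmolality = 2·Na + glucose + BUN/2.8
= 2·130 + 18.3 + 27/2.8
= 260 + 18.30 + 9.64
= 287.94 mOsm/kg ≈ 287.9 mOsm/kg
Osmolar gap = measured − calculated = 297 − 287.9 = 9.1 mOsm/kg

9.1 mOsm/kg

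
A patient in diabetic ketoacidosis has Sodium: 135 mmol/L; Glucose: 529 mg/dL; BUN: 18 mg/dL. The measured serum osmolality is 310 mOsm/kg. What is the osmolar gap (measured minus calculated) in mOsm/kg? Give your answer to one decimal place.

Calculated osmolality = 2·Na + glucose/18 + BUN/2.8
= 2·135 + 529/18 + 18/2.8
= 270 + 29.39 + 6.43
= 305.82 mOsm/kg ≈ 305.8 mOsm/kg
Osmolar gap = measured − calculated = 310 − 305.8 = 4.2 mOsm/kg

4.2 mOsm/kg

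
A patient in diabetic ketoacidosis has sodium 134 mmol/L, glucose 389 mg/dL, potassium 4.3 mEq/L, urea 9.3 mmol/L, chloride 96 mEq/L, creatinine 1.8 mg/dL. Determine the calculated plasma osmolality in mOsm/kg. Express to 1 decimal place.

Calculated osmolality = 2·Na + glucose/18 + urea
= 2·134 + 389/18 + 9.3
= 268 + 21.61 + 9.30
= 298.91 mOsm/kg

298.9 mOsm/kg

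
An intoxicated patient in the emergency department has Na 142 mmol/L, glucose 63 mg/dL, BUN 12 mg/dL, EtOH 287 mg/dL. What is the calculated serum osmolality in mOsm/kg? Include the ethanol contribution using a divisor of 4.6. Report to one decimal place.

Calculated osmolality = 2·Na + glucose/18 + BUN/2.8 + ethanol/4.6
= 2·142 + 63/18 + 12/2.8 + 287/4.6
= 284 + 3.50 + 4.29 + 62.39
= 354.18 mOsm/kg

354.2 mOsm/kg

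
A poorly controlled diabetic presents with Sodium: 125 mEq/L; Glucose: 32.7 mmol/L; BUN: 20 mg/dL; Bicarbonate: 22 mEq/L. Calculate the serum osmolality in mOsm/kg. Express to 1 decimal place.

Calculated osmolality = 2·Na + glucose + BUN/2.8
= 2·125 + 32.7 + 20/2.8
= 250 + 32.70 + 7.14
= 289.84 mOsm/kg

289.8 mOsm/kg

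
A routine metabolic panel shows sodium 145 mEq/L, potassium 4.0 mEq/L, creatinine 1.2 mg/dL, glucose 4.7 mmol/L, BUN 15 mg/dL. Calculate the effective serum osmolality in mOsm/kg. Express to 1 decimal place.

Effective osmolality excludes urea (freely permeant across cell membranes):
2·Na + glucose
= 2·145 + 4.7
= 290 + 4.7
= 294.7 mOsm/kg

294.7 mOsm/kg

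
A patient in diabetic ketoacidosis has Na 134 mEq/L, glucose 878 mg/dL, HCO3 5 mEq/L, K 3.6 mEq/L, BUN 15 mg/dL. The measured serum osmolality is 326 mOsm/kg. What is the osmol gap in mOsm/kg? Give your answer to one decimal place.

3.9 mOsm/kg

Calculated osmolality = 2·Na + glucose/18 + BUN/2.8
= 2·134 + 878/18 + 15/2.8
= 268 + 48.78 + 5.36
= 322.14 mOsm/kg ≈ 322.1 mOsm/kg
Osmolar gap = measured − calculated = 326 − 322.1 = 3.9 mOsm/kg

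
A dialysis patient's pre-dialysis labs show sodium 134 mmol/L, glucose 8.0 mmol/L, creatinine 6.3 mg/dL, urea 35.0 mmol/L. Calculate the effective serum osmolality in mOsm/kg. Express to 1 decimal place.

Effective osmolality excludes urea (freely permeant across cell membranes):
2·Na + glucose
= 2·134 + 8
= 268 + 8
= 276 mOsm/kg

276.0 mOsm/kg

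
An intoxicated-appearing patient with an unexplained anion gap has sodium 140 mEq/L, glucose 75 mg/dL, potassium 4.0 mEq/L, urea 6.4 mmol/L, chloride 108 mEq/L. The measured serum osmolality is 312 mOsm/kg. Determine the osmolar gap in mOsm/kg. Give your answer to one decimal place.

Calculated osmolality = 2·Na + glucose/18 + urea
= 2·140 + 75/18 + 6.4
= 280 + 4.17 + 6.40
= 290.57 mOsm/kg ≈ 290.6 mOsm/kg
Osmolar gap = measured − calculated = 312 − 290.6 = 21.4 mOsm/kg

21.4 mOsm/kg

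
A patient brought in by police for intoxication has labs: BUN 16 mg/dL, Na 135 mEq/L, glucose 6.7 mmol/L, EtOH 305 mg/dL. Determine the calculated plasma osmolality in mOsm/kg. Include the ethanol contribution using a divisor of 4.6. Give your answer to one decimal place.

Calculated osmolality = 2·Na + glucose + BUN/2.8 + ethanol/4.6
= 2·135 + 6.7 + 16/2.8 + 305/4.6
= 270 + 6.70 + 5.71 + 66.30
= 348.71 mOsm/kg

348.7 mOsm/kg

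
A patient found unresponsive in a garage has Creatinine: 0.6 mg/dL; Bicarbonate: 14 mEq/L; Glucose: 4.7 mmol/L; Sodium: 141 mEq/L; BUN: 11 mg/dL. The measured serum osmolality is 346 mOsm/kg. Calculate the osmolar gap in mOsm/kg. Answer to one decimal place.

55.4 mOsm/kg

Calculated osmolality = 2·Na + glucose + BUN/2.8
= 2·141 + 4.7 + 11/2.8
= 282 + 4.70 + 3.93
= 290.63 mOsm/kg ≈ 290.6 mOsm/kg
Osmolar gap = measured − calculated = 346 − 290.6 = 55.4 mOsm/kg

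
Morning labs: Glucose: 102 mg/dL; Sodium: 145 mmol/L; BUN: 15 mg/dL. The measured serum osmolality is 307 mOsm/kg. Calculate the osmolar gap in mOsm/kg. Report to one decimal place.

Calculated osmolality = 2·Na + glucose/18 + BUN/2.8
= 2·145 + 102/18 + 15/2.8
= 290 + 5.67 + 5.36
= 301.03 mOsm/kg ≈ 301.0 mOsm/kg
Osmolar gap = measured − calculated = 307 − 301.0 = 6.0 mOsm/kg

6.0 mOsm/kg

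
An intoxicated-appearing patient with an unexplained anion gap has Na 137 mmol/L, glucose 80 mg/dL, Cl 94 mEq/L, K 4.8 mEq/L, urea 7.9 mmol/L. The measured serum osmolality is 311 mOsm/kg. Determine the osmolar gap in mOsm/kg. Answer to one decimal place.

24.7 mOsm/kg

Calculated osmolality = 2·Na + glucose/18 + urea
= 2·137 + 80/18 + 7.9
= 274 + 4.44 + 7.90
= 286.34 mOsm/kg ≈ 286.3 mOsm/kg
Osmolar gap = measured − calculated = 311 − 286.3 = 24.7 mOsm/kg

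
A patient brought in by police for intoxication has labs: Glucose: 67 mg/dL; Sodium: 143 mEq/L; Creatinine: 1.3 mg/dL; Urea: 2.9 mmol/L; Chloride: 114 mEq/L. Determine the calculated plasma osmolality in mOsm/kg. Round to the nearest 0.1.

292.6 mOsm/kg

Calculated osmolality = 2·Na + glucose/18 + urea
= 2·143 + 67/18 + 2.9
= 286 + 3.72 + 2.90
= 292.62 mOsm/kg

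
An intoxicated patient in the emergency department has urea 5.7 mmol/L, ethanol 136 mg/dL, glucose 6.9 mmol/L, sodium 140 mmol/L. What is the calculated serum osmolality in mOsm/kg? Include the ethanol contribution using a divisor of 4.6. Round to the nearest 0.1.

Calculated osmolality = 2·Na + glucose + urea + ethanol/4.6
= 2·140 + 6.9 + 5.7 + 136/4.6
= 280 + 6.90 + 5.70 + 29.57
= 322.17 mOsm/kg

322.2 mOsm/kg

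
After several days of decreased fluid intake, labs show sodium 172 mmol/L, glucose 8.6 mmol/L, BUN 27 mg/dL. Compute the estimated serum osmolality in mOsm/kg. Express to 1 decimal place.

362.2 mOsm/kg

Calculated osmolality = 2·Na + glucose + BUN/2.8
= 2·172 + 8.6 + 27/2.8
= 344 + 8.60 + 9.64
= 362.24 mOsm/kg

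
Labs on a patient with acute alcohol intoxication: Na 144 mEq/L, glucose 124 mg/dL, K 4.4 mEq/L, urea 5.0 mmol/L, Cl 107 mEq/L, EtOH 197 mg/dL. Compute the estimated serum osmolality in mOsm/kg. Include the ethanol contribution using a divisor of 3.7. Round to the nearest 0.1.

353.1 mOsm/kg

Calculated osmolality = 2·Na + glucose/18 + urea + ethanol/3.7
= 2·144 + 124/18 + 5 + 197/3.7
= 288 + 6.89 + 5 + 53.24
= 353.13 mOsm/kg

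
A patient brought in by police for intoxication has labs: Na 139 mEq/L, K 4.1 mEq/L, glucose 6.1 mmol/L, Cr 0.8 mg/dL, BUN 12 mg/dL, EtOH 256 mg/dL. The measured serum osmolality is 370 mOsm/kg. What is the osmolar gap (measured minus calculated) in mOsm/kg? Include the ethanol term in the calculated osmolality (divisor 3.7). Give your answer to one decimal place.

12.4 mOsm/kg

Calculated osmolality = 2·Na + glucose + BUN/2.8 + ethanol/3.7
= 2·139 + 6.1 + 12/2.8 + 256/3.7
= 278 + 6.10 + 4.29 + 69.19
= 357.58 mOsm/kg ≈ 357.6 mOsm/kg
Osmolar gap = measured − calculated = 370 − 357.6 = 12.4 mOsm/kg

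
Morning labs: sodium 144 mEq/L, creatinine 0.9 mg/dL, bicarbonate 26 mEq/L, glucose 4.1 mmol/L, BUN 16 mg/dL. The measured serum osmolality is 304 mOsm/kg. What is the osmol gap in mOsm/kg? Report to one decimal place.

Calculated osmolality = 2·Na + glucose + BUN/2.8
= 2·144 + 4.1 + 16/2.8
= 288 + 4.10 + 5.71
= 297.81 mOsm/kg ≈ 297.8 mOsm/kg
Osmolar gap = measured − calculated = 304 − 297.8 = 6.2 mOsm/kg

6.2 mOsm/kg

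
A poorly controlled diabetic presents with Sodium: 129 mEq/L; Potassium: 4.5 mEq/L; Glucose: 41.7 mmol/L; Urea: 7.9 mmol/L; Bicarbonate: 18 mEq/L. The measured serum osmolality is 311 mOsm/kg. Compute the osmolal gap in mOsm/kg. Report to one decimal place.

Calculated osmolality = 2·Na + glucose + urea
= 2·129 + 41.7 + 7.9
= 258 + 41.70 + 7.90
= 307.6 mOsm/kg ≈ 307.6 mOsm/kg
Osmolar gap = measured − calculated = 311 − 307.6 = 3.4 mOsm/kg

3.4 mOsm/kg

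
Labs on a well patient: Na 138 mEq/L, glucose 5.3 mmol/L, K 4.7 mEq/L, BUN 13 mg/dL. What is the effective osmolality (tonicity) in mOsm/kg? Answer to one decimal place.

281.3 mOsm/kg

Effective osmolality excludes urea (freely permeant across cell membranes):
2·Na + glucose
= 2·138 + 5.3
= 276 + 5.3
= 281.3 mOsm/kg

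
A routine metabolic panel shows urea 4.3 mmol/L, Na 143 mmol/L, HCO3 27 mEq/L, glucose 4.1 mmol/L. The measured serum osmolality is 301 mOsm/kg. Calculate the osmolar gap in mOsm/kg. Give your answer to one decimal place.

Calculated osmolality = 2·Na + glucose + urea
= 2·143 + 4.1 + 4.3
= 286 + 4.10 + 4.30
= 294.4 mOsm/kg ≈ 294.4 mOsm/kg
Osmolar gap = measured − calculated = 301 − 294.4 = 6.6 mOsm/kg

6.6 mOsm/kg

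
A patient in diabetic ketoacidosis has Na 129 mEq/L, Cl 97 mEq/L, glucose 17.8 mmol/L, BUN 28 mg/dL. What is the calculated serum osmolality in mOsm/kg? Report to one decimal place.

285.8 mOsm/kg

Calculated osmolality = 2·Na + glucose + BUN/2.8
= 2·129 + 17.8 + 28/2.8
= 258 + 17.80 + 10
= 285.8 mOsm/kg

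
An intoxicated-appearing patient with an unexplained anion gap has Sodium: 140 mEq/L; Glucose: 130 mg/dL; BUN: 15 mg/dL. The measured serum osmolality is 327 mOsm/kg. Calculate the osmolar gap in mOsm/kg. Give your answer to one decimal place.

Calculated osmolality = 2·Na + glucose/18 + BUN/2.8
= 2·140 + 130/18 + 15/2.8
= 280 + 7.22 + 5.36
= 292.58 mOsm/kg ≈ 292.6 mOsm/kg
Osmolar gap = measured − calculated = 327 − 292.6 = 34.4 mOsm/kg

34.4 mOsm/kg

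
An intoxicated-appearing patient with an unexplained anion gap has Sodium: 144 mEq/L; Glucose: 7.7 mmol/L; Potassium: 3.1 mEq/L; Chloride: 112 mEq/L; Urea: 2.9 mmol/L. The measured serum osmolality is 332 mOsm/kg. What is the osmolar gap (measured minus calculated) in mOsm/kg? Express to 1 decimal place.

Calculated osmolality = 2·Na + glucose + urea
= 2·144 + 7.7 + 2.9
= 288 + 7.70 + 2.90
= 298.6 mOsm/kg ≈ 298.6 mOsm/kg
Osmolar gap = measured − calculated = 332 − 298.6 = 33.4 mOsm/kg

33.4 mOsm/kg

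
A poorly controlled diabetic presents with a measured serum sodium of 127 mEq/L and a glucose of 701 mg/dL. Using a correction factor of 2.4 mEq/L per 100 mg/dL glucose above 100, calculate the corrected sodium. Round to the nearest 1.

Corrected Na = measured Na + 2.4 · (glucose − 100)/100
= 127 + 2.4 · (701 − 100)/100
= 127 + 14.4
= 141.4 mEq/L

141 mEq/L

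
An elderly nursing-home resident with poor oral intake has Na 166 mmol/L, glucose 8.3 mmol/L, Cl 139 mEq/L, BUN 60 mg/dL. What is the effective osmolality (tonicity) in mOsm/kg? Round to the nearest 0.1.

340.3 mOsm/kg

Effective osmolality excludes urea (freely permeant across cell membranes):
2·Na + glucose
= 2·166 + 8.3
= 332 + 8.3
= 340.3 mOsm/kg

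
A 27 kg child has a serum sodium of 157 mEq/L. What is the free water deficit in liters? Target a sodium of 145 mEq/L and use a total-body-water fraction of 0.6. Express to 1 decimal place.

1.3 L

TBW = 0.6 · 27 = 16.2 L
Free water deficit = TBW · (Na/145 − 1)
= 16.2 · (157/145 − 1)
= 16.2 · 0.0828
= 1.34 L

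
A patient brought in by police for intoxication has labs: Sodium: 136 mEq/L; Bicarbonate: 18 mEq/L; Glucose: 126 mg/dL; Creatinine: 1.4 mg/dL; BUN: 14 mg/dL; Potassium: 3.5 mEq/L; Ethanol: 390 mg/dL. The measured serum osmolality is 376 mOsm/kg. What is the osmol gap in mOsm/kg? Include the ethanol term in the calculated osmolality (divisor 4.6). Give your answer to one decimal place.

7.2 mOsm/kg

Calculated osmolality = 2·Na + glucose/18 + BUN/2.8 + ethanol/4.6
= 2·136 + 126/18 + 14/2.8 + 390/4.6
= 272 + 7 + 5 + 84.78
= 368.78 mOsm/kg ≈ 368.8 mOsm/kg
Osmolar gap = measured − calculated = 376 − 368.8 = 7.2 mOsm/kg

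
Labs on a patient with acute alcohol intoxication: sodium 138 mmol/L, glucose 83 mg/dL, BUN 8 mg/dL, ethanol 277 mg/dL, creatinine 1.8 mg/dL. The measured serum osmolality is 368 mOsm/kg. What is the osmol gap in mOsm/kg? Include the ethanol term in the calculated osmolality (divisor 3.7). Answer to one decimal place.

Calculated osmolality = 2·Na + glucose/18 + BUN/2.8 + ethanol/3.7
= 2·138 + 83/18 + 8/2.8 + 277/3.7
= 276 + 4.61 + 2.86 + 74.86
= 358.33 mOsm/kg ≈ 358.3 mOsm/kg
Osmolar gap = measured − calculated = 368 − 358.3 = 9.7 mOsm/kg

9.7 mOsm/kg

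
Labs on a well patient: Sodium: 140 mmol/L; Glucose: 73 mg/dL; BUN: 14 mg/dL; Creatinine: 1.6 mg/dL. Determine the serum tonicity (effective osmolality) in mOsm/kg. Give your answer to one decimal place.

284.1 mOsm/kg

Effective osmolality excludes urea (freely permeant across cell membranes):
2·Na + glucose/18
= 2·140 + 73/18
= 280 + 4.06
= 284.06 mOsm/kg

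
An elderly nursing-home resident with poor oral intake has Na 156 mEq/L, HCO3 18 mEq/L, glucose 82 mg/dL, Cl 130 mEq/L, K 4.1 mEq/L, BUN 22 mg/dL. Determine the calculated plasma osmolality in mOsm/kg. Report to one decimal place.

324.4 mOsm/kg

Calculated osmolality = 2·Na + glucose/18 + BUN/2.8
= 2·156 + 82/18 + 22/2.8
= 312 + 4.56 + 7.86
= 324.42 mOsm/kg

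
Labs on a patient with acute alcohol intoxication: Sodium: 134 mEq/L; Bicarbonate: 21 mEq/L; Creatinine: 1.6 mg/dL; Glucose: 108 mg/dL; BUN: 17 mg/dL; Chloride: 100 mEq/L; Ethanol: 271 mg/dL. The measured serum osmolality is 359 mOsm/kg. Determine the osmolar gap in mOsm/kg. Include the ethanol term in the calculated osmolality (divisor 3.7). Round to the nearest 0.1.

Calculated osmolality = 2·Na + glucose/18 + BUN/2.8 + ethanol/3.7
= 2·134 + 108/18 + 17/2.8 + 271/3.7
= 268 + 6 + 6.07 + 73.24
= 353.31 mOsm/kg ≈ 353.3 mOsm/kg
Osmolar gap = measured − calculated = 359 − 353.3 = 5.7 mOsm/kg

5.7 mOsm/kg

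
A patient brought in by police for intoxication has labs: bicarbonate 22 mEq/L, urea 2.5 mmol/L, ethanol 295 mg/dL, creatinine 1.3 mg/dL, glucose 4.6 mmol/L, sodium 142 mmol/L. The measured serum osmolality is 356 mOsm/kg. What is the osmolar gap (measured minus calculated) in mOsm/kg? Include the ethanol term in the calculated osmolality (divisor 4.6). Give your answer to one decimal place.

Calculated osmolality = 2·Na + glucose + urea + ethanol/4.6
= 2·142 + 4.6 + 2.5 + 295/4.6
= 284 + 4.60 + 2.50 + 64.13
= 355.23 mOsm/kg ≈ 355.2 mOsm/kg
Osmolar gap = measured − calculated = 356 − 355.2 = 0.8 mOsm/kg

0.8 mOsm/kg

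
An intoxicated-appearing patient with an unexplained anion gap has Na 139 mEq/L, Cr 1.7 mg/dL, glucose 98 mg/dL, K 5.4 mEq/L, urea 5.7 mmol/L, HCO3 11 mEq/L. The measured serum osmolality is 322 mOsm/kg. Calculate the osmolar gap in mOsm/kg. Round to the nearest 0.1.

Calculated osmolality = 2·Na + glucose/18 + urea
= 2·139 + 98/18 + 5.7
= 278 + 5.44 + 5.70
= 289.14 mOsm/kg ≈ 289.1 mOsm/kg
Osmolar gap = measured − calculated = 322 − 289.1 = 32.9 mOsm/kg

32.9 mOsm/kg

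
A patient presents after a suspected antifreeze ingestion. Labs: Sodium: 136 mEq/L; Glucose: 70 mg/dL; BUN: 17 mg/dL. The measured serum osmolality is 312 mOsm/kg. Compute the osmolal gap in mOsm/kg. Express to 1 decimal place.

Calculated osmolality = 2·Na + glucose/18 + BUN/2.8
= 2·136 + 70/18 + 17/2.8
= 272 + 3.89 + 6.07
= 281.96 mOsm/kg ≈ 282.0 mOsm/kg
Osmolar gap = measured − calculated = 312 − 282.0 = 30.0 mOsm/kg

30.0 mOsm/kg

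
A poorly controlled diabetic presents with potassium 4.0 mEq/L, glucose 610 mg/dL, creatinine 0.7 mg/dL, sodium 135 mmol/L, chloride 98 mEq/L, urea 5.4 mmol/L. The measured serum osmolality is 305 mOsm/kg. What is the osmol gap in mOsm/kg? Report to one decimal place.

-4.3 mOsm/kg

Calculated osmolality = 2·Na + glucose/18 + urea
= 2·135 + 610/18 + 5.4
= 270 + 33.89 + 5.40
= 309.29 mOsm/kg ≈ 309.3 mOsm/kg
Osmolar gap = measured − calculated = 305 − 309.3 = -4.3 mOsm/kg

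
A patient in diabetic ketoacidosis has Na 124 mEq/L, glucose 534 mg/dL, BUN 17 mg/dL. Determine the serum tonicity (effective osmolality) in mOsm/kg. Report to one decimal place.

Effective osmolality excludes urea (freely permeant across cell membranes):
2·Na + glucose/18
= 2·124 + 534/18
= 248 + 29.67
= 277.67 mOsm/kg

277.7 mOsm/kg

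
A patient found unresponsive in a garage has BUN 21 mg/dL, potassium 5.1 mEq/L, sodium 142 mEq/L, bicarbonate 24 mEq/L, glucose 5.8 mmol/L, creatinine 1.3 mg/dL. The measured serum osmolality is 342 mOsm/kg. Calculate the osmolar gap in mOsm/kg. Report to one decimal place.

44.7 mOsm/kg

Calculated osmolality = 2·Na + glucose + BUN/2.8
= 2·142 + 5.8 + 21/2.8
= 284 + 5.80 + 7.50
= 297.3 mOsm/kg ≈ 297.3 mOsm/kg
Osmolar gap = measured − calculated = 342 − 297.3 = 44.7 mOsm/kg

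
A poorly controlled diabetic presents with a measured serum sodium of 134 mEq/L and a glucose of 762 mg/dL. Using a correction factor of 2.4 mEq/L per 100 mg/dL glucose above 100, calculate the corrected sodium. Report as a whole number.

Corrected Na = measured Na + 2.4 · (glucose − 100)/100
= 134 + 2.4 · (762 − 100)/100
= 134 + 15.9
= 149.9 mEq/L

150 mEq/L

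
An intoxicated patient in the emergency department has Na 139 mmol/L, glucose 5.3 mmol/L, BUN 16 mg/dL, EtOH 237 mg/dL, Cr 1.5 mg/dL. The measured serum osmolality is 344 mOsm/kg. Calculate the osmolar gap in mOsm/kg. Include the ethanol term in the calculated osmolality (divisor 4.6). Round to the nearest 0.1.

3.5 mOsm/kg

Calculated osmolality = 2·Na + glucose + BUN/2.8 + ethanol/4.6
= 2·139 + 5.3 + 16/2.8 + 237/4.6
= 278 + 5.30 + 5.71 + 51.52
= 340.53 mOsm/kg ≈ 340.5 mOsm/kg
Osmolar gap = measured − calculated = 344 − 340.5 = 3.5 mOsm/kg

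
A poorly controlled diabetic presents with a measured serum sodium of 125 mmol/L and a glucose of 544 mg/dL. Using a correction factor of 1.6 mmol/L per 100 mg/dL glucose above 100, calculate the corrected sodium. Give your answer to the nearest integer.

Corrected Na = measured Na + 1.6 · (glucose − 100)/100
= 125 + 1.6 · (544 − 100)/100
= 125 + 7.1
= 132.1 mmol/L

132 mmol/L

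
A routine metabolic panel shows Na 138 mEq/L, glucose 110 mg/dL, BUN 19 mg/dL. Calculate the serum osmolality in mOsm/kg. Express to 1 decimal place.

288.9 mOsm/kg

Calculated osmolality = 2·Na + glucose/18 + BUN/2.8
= 2·138 + 110/18 + 19/2.8
= 276 + 6.11 + 6.79
= 288.9 mOsm/kg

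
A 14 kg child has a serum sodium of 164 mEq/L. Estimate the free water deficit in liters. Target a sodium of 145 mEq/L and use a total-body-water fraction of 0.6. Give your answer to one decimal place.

1.1 L

TBW = 0.6 · 14 = 8.4 L
Free water deficit = TBW · (Na/145 − 1)
= 8.4 · (164/145 − 1)
= 8.4 · 0.131
= 1.1 L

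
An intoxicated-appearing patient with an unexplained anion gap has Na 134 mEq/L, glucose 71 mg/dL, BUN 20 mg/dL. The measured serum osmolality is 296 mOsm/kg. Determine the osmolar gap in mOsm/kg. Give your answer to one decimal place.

16.9 mOsm/kg

Calculated osmolality = 2·Na + glucose/18 + BUN/2.8
= 2·134 + 71/18 + 20/2.8
= 268 + 3.94 + 7.14
= 279.08 mOsm/kg ≈ 279.1 mOsm/kg
Osmolar gap = measured − calculated = 296 − 279.1 = 16.9 mOsm/kg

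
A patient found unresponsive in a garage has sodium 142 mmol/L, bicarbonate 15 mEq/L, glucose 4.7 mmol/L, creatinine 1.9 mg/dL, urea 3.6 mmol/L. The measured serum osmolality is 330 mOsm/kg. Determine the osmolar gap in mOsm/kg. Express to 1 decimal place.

Calculated osmolality = 2·Na + glucose + urea
= 2·142 + 4.7 + 3.6
= 284 + 4.70 + 3.60
= 292.3 mOsm/kg ≈ 292.3 mOsm/kg
Osmolar gap = measured − calculated = 330 − 292.3 = 37.7 mOsm/kg

37.7 mOsm/kg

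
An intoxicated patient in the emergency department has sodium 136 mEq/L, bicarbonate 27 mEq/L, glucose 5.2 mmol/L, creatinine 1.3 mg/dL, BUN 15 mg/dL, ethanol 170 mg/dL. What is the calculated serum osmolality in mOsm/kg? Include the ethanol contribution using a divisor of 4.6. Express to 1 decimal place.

Calculated osmolality = 2·Na + glucose + BUN/2.8 + ethanol/4.6
= 2·136 + 5.2 + 15/2.8 + 170/4.6
= 272 + 5.20 + 5.36 + 36.96
= 319.52 mOsm/kg

319.5 mOsm/kg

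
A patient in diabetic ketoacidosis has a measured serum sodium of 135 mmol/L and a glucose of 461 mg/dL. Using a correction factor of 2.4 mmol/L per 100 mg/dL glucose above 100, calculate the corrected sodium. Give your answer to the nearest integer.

Corrected Na = measured Na + 2.4 · (glucose − 100)/100
= 135 + 2.4 · (461 − 100)/100
= 135 + 8.7
= 143.7 mmol/L

144 mmol/L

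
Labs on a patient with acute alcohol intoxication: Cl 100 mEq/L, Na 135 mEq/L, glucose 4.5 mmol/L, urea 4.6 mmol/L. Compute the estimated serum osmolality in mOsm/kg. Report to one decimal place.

Calculated osmolality = 2·Na + glucose + urea
= 2·135 + 4.5 + 4.6
= 270 + 4.50 + 4.60
= 279.1 mOsm/kg

279.1 mOsm/kg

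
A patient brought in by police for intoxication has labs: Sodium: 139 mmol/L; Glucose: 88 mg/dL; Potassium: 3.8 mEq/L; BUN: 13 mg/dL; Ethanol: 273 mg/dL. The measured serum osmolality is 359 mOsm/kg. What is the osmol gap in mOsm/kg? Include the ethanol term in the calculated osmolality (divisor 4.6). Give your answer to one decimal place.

12.1 mOsm/kg

Calculated osmolality = 2·Na + glucose/18 + BUN/2.8 + ethanol/4.6
= 2·139 + 88/18 + 13/2.8 + 273/4.6
= 278 + 4.89 + 4.64 + 59.35
= 346.88 mOsm/kg ≈ 346.9 mOsm/kg
Osmolar gap = measured − calculated = 359 − 346.9 = 12.1 mOsm/kg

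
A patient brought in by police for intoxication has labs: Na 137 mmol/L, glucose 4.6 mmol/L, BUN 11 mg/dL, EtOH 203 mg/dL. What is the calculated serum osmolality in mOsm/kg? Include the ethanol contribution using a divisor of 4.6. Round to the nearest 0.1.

Calculated osmolality = 2·Na + glucose + BUN/2.8 + ethanol/4.6
= 2·137 + 4.6 + 11/2.8 + 203/4.6
= 274 + 4.60 + 3.93 + 44.13
= 326.66 mOsm/kg

326.7 mOsm/kg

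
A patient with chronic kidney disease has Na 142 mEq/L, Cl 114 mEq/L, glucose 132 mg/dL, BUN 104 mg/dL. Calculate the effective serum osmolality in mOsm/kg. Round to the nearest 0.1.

291.3 mOsm/kg

Effective osmolality excludes urea (freely permeant across cell membranes):
2·Na + glucose/18
= 2·142 + 132/18
= 284 + 7.33
= 291.33 mOsm/kg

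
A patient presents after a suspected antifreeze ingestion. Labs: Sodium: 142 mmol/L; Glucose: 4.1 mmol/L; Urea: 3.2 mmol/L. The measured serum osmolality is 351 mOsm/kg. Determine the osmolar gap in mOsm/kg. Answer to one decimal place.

Calculated osmolality = 2·Na + glucose + urea
= 2·142 + 4.1 + 3.2
= 284 + 4.10 + 3.20
= 291.3 mOsm/kg ≈ 291.3 mOsm/kg
Osmolar gap = measured − calculated = 351 − 291.3 = 59.7 mOsm/kg

59.7 mOsm/kg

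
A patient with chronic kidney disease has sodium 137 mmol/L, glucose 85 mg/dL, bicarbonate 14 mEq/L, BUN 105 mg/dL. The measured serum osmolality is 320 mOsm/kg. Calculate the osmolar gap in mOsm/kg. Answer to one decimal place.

Calculated osmolality = 2·Na + glucose/18 + BUN/2.8
= 2·137 + 85/18 + 105/2.8
= 274 + 4.72 + 37.50
= 316.22 mOsm/kg ≈ 316.2 mOsm/kg
Osmolar gap = measured − calculated = 320 − 316.2 = 3.8 mOsm/kg

3.8 mOsm/kg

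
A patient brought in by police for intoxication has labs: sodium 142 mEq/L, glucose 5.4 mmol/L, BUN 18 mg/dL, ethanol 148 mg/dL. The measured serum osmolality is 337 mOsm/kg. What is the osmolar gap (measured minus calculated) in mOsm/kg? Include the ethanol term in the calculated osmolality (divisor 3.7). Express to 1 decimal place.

Calculated osmolality = 2·Na + glucose + BUN/2.8 + ethanol/3.7
= 2·142 + 5.4 + 18/2.8 + 148/3.7
= 284 + 5.40 + 6.43 + 40
= 335.83 mOsm/kg ≈ 335.8 mOsm/kg
Osmolar gap = measured − calculated = 337 − 335.8 = 1.2 mOsm/kg

1.2 mOsm/kg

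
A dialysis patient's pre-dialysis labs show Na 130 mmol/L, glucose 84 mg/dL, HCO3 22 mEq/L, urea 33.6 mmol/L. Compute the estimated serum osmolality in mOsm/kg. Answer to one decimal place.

Calculated osmolality = 2·Na + glucose/18 + urea
= 2·130 + 84/18 + 33.6
= 260 + 4.67 + 33.60
= 298.27 mOsm/kg

298.3 mOsm/kg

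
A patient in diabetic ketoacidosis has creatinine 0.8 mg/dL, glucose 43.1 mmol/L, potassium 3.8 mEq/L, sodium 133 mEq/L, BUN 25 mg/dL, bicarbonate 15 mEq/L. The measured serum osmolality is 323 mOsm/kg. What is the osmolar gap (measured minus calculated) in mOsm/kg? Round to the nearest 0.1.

Calculated osmolality = 2·Na + glucose + BUN/2.8
= 2·133 + 43.1 + 25/2.8
= 266 + 43.10 + 8.93
= 318.03 mOsm/kg ≈ 318.0 mOsm/kg
Osmolar gap = measured − calculated = 323 − 318.0 = 5.0 mOsm/kg

5.0 mOsm/kg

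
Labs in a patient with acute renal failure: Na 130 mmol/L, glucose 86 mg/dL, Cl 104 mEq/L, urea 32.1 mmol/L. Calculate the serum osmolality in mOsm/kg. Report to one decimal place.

296.9 mOsm/kg

Calculated osmolality = 2·Na + glucose/18 + urea
= 2·130 + 86/18 + 32.1
= 260 + 4.78 + 32.10
= 296.88 mOsm/kg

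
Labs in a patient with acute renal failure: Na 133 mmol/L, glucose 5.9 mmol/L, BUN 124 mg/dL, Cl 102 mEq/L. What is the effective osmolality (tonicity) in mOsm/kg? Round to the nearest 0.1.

Effective osmolality excludes urea (freely permeant across cell membranes):
2·Na + glucose
= 2·133 + 5.9
= 266 + 5.9
= 271.9 mOsm/kg

271.9 mOsm/kg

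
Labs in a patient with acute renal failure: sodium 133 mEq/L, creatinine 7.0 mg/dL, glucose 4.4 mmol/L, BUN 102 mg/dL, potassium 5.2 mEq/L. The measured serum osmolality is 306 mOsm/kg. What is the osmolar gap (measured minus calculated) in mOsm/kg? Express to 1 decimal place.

Calculated osmolality = 2·Na + glucose + BUN/2.8
= 2·133 + 4.4 + 102/2.8
= 266 + 4.40 + 36.43
= 306.83 mOsm/kg ≈ 306.8 mOsm/kg
Osmolar gap = measured − calculated = 306 − 306.8 = -0.8 mOsm/kg

-0.8 mOsm/kg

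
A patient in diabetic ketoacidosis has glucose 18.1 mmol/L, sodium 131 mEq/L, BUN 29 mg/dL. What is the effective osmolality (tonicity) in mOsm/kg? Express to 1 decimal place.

280.1 mOsm/kg

Effective osmolality excludes urea (freely permeant across cell membranes):
2·Na + glucose
= 2·131 + 18.1
= 262 + 18.1
= 280.1 mOsm/kg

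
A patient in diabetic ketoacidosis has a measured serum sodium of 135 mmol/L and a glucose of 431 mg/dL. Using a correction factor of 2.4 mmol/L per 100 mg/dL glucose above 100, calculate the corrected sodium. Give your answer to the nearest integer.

143 mmol/L

Corrected Na = measured Na + 2.4 · (glucose − 100)/100
= 135 + 2.4 · (431 − 100)/100
= 135 + 7.9
= 142.9 mmol/L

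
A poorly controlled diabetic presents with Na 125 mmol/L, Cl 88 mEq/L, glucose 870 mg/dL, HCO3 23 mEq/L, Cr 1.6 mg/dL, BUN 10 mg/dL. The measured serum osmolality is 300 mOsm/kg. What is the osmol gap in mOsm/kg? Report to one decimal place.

Calculated osmolality = 2·Na + glucose/18 + BUN/2.8
= 2·125 + 870/18 + 10/2.8
= 250 + 48.33 + 3.57
= 301.9 mOsm/kg ≈ 301.9 mOsm/kg
Osmolar gap = measured − calculated = 300 − 301.9 = -1.9 mOsm/kg

-1.9 mOsm/kg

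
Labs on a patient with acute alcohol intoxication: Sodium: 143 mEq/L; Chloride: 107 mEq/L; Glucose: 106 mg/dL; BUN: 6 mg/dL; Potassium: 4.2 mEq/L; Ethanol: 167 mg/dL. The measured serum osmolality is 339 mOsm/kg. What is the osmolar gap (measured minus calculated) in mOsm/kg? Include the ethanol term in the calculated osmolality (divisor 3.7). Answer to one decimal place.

-0.2 mOsm/kg

Calculated osmolality = 2·Na + glucose/18 + BUN/2.8 + ethanol/3.7
= 2·143 + 106/18 + 6/2.8 + 167/3.7
= 286 + 5.89 + 2.14 + 45.14
= 339.17 mOsm/kg ≈ 339.2 mOsm/kg
Osmolar gap = measured − calculated = 339 − 339.2 = -0.2 mOsm/kg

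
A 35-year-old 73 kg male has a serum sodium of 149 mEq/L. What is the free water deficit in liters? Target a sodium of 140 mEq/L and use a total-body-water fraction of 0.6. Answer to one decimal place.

TBW = 0.6 · 73 = 43.8 L
Free water deficit = TBW · (Na/140 − 1)
= 43.8 · (149/140 − 1)
= 43.8 · 0.0643
= 2.82 L

2.8 L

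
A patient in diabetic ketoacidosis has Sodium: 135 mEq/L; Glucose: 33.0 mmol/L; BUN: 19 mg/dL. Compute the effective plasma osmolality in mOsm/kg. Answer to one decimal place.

Effective osmolality excludes urea (freely permeant across cell membranes):
2·Na + glucose
= 2·135 + 33
= 270 + 33
= 303 mOsm/kg

303.0 mOsm/kg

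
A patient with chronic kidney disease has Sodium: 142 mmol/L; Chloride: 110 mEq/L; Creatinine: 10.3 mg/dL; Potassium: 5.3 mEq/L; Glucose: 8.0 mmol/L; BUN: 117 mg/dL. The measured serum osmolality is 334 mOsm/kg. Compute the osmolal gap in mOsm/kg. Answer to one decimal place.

Calculated osmolality = 2·Na + glucose + BUN/2.8
= 2·142 + 8 + 117/2.8
= 284 + 8 + 41.79
= 333.79 mOsm/kg ≈ 333.8 mOsm/kg
Osmolar gap = measured − calculated = 334 − 333.8 = 0.2 mOsm/kg

0.2 mOsm/kg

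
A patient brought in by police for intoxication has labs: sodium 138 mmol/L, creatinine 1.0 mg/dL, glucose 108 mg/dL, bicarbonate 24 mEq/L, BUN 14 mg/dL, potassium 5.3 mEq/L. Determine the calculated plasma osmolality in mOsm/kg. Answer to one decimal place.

Calculated osmolality = 2·Na + glucose/18 + BUN/2.8
= 2·138 + 108/18 + 14/2.8
= 276 + 6 + 5
= 287 mOsm/kg

287.0 mOsm/kg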